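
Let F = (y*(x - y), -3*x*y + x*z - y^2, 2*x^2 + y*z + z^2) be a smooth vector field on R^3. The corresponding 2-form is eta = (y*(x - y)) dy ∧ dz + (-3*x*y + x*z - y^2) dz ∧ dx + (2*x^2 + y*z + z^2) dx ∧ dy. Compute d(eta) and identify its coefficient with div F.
d(eta) = (-3*x + 2*z) dx ∧ dy ∧ dz; div F = -3*x + 2*z

For a 2-form in R^3 of the form above, applying d gives a 3-form with coefficient ∂P/∂x + ∂Q/∂y + ∂R/∂z:
  ∂P/∂x = y
  ∂Q/∂y = -3*x - 2*y
  ∂R/∂z = y + 2*z
Sum = -3*x + 2*z, which is exactly div F.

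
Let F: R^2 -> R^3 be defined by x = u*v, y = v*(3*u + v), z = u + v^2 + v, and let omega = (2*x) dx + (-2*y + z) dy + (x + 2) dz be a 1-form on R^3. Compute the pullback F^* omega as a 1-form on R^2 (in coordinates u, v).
F^* omega = (-16*u*v^2 + 4*u*v - 3*v^3 + 3*v^2 + 2) du + (-16*u^2*v + 3*u^2 - 13*u*v^2 + 6*u*v - 2*v^3 + 2*v^2 + 4*v + 2) dv

Using F^*(f dg) = (f ∘ F) d(g ∘ F), substitute each coordinate x_i by F_i(u, v) in f_i, and replace dx_i by d F_i = (∂F_i/∂u) du + (∂F_i/∂v) dv.
  For the x component: f_1(F) = 2*u*v; d F_1 = (v) du + (u) dv
  For the y component: f_2(F) = -6*u*v + u - v^2 + v; d F_2 = (3*v) du + (3*u + 2*v) dv
  For the z component: f_3(F) = u*v + 2; d F_3 = (1) du + (2*v + 1) dv
Combining and collecting du, dv coefficients:
  coeff of du: -16*u*v^2 + 4*u*v - 3*v^3 + 3*v^2 + 2
  coeff of dv: -16*u^2*v + 3*u^2 - 13*u*v^2 + 6*u*v - 2*v^3 + 2*v^2 + 4*v + 2
F^* omega = (-16*u*v^2 + 4*u*v - 3*v^3 + 3*v^2 + 2) du + (-16*u^2*v + 3*u^2 - 13*u*v^2 + 6*u*v - 2*v^3 + 2*v^2 + 4*v + 2) dv.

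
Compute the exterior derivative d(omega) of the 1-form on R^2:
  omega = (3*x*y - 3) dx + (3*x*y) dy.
d(omega) = (-3*x + 3*y) dx ∧ dy

For a 1-form omega = sum_i f_i dx_i, the exterior derivative is
  d(omega) = sum_{i < j} (∂f_j/∂x_i - ∂f_i/∂x_j) dx_i ∧ dx_j.
  coefficient of dx ∧ dy: ∂f_2/∂x - ∂f_1/∂y = ∂(3*x*y)/∂x - ∂(3*x*y - 3)/∂y = -3*x + 3*y
Assembling: d(omega) = (-3*x + 3*y) dx ∧ dy.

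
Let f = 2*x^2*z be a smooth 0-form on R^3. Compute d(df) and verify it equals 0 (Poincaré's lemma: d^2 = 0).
d(df) = 0

Step 1: df = sum_i (∂f/∂x_i) dx_i = (4*x*z) dx + (0) dy + (2*x^2) dz.
Step 2: Apply d again. Using the 1-form formula, the coefficient of dx ∧ dy in d(df) is ∂^2 f/∂x ∂y - ∂^2 f/∂y ∂x = (0) - (0) = 0 (equality of mixed partials for smooth f).
Similarly for dx ∧ dz and dy ∧ dz — all coefficients vanish. So d(df) = 0.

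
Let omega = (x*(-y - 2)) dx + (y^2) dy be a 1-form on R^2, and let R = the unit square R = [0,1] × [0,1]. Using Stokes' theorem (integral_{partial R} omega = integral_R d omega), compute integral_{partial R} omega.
integral_(partial R) omega = 1/2

Stokes: integral_partial_R omega = integral_R d omega with d omega = (∂Q/∂x - ∂P/∂y) dx ∧ dy.
  ∂Q/∂x = 0
  ∂P/∂y = -x
  integrand = ∂Q/∂x - ∂P/∂y = x.
Integrating over R: integral_0^1 integral_0^1 (x) dx dy = 1/2.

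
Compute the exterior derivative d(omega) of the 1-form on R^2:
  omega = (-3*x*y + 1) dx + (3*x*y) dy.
d(omega) = (3*x + 3*y) dx ∧ dy

For a 1-form omega = sum_i f_i dx_i, the exterior derivative is
  d(omega) = sum_{i < j} (∂f_j/∂x_i - ∂f_i/∂x_j) dx_i ∧ dx_j.
  coefficient of dx ∧ dy: ∂f_2/∂x - ∂f_1/∂y = ∂(3*x*y)/∂x - ∂(-3*x*y + 1)/∂y = 3*x + 3*y
Assembling: d(omega) = (3*x + 3*y) dx ∧ dy.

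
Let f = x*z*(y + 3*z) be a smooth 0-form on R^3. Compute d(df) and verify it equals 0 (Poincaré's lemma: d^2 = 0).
d(df) = 0

Step 1: df = sum_i (∂f/∂x_i) dx_i = (z*(y + 3*z)) dx + (x*z) dy + (x*(y + 6*z)) dz.
Step 2: Apply d again. Using the 1-form formula, the coefficient of dx ∧ dy in d(df) is ∂^2 f/∂x ∂y - ∂^2 f/∂y ∂x = (z) - (z) = 0 (equality of mixed partials for smooth f).
Similarly for dx ∧ dz and dy ∧ dz — all coefficients vanish. So d(df) = 0.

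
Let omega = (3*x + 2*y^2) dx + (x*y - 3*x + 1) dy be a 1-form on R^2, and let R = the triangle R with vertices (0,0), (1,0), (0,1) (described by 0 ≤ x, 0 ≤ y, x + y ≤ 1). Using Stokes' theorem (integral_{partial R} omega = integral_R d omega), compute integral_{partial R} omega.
integral_(partial R) omega = -2

Stokes: integral_partial_R omega = integral_R d omega with d omega = (∂Q/∂x - ∂P/∂y) dx ∧ dy.
  ∂Q/∂x = y - 3
  ∂P/∂y = 4*y
  integrand = ∂Q/∂x - ∂P/∂y = -3*y - 3.
Integrating over R: integral_0^1 integral_0^{1-x} (-3*y - 3) dy dx = -2.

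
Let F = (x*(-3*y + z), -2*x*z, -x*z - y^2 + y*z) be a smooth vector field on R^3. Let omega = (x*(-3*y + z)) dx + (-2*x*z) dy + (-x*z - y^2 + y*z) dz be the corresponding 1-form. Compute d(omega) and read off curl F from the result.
d(omega) = (2*x - 2*y + z) dy ∧ dz + (x + z) dz ∧ dx + (3*x - 2*z) dx ∧ dy; curl F = (2*x - 2*y + z, x + z, 3*x - 2*z)

d omega = sum_{i<j} (∂f_j/∂x_i - ∂f_i/∂x_j) dx_i ∧ dx_j. Under the identification (dy ∧ dz, dz ∧ dx, dx ∧ dy) ↔ (e_x, e_y, e_z), the coefficients are exactly the components of curl F. Compute:
  ∂R/∂y - ∂Q/∂z = (-2*y + z) - (-2*x) = 2*x - 2*y + z
  ∂P/∂z - ∂R/∂x = (x) - (-z) = x + z
  ∂Q/∂x - ∂P/∂y = (-2*z) - (-3*x) = 3*x - 2*z.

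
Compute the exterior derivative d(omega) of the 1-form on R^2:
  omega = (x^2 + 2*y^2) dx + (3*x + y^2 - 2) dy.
d(omega) = (3 - 4*y) dx ∧ dy

For a 1-form omega = sum_i f_i dx_i, the exterior derivative is
  d(omega) = sum_{i < j} (∂f_j/∂x_i - ∂f_i/∂x_j) dx_i ∧ dx_j.
  coefficient of dx ∧ dy: ∂f_2/∂x - ∂f_1/∂y = ∂(3*x + y^2 - 2)/∂x - ∂(x^2 + 2*y^2)/∂y = 3 - 4*y
Assembling: d(omega) = (3 - 4*y) dx ∧ dy.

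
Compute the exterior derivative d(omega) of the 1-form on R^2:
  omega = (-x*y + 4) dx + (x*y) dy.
d(omega) = (x + y) dx ∧ dy

For a 1-form omega = sum_i f_i dx_i, the exterior derivative is
  d(omega) = sum_{i < j} (∂f_j/∂x_i - ∂f_i/∂x_j) dx_i ∧ dx_j.
  coefficient of dx ∧ dy: ∂f_2/∂x - ∂f_1/∂y = ∂(x*y)/∂x - ∂(-x*y + 4)/∂y = x + y
Assembling: d(omega) = (x + y) dx ∧ dy.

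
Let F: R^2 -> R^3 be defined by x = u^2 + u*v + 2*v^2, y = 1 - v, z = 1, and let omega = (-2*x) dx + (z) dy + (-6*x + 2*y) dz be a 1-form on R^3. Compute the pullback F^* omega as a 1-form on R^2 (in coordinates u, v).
F^* omega = (-4*u^3 - 6*u^2*v - 10*u*v^2 - 4*v^3) du + (-2*u^3 - 10*u^2*v - 12*u*v^2 - 16*v^3 - 1) dv

Using F^*(f dg) = (f ∘ F) d(g ∘ F), substitute each coordinate x_i by F_i(u, v) in f_i, and replace dx_i by d F_i = (∂F_i/∂u) du + (∂F_i/∂v) dv.
  For the x component: f_1(F) = -2*u^2 - 2*u*v - 4*v^2; d F_1 = (2*u + v) du + (u + 4*v) dv
  For the y component: f_2(F) = 1; d F_2 = (0) du + (-1) dv
  For the z component: f_3(F) = -6*u^2 - 6*u*v - 12*v^2 - 2*v + 2; d F_3 = (0) du + (0) dv
Combining and collecting du, dv coefficients:
  coeff of du: -4*u^3 - 6*u^2*v - 10*u*v^2 - 4*v^3
  coeff of dv: -2*u^3 - 10*u^2*v - 12*u*v^2 - 16*v^3 - 1
F^* omega = (-4*u^3 - 6*u^2*v - 10*u*v^2 - 4*v^3) du + (-2*u^3 - 10*u^2*v - 12*u*v^2 - 16*v^3 - 1) dv.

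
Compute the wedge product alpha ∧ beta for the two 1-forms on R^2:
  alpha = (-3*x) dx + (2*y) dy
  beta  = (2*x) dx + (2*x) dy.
alpha ∧ beta = (-2*x*(3*x + 2*y)) dx ∧ dy

Distribute the wedge, using dx_i ∧ dx_j = -dx_j ∧ dx_i and dx_i ∧ dx_i = 0. For each pair (i, j) with i < j, the coefficient of dx_i ∧ dx_j in alpha ∧ beta is (alpha_i * beta_j - alpha_j * beta_i). Collecting: alpha ∧ beta = (-2*x*(3*x + 2*y)) dx ∧ dy.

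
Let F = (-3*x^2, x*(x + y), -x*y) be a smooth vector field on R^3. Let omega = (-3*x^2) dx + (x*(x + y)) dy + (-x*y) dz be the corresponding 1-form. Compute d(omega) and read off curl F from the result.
d(omega) = (-x) dy ∧ dz + (y) dz ∧ dx + (2*x + y) dx ∧ dy; curl F = (-x, y, 2*x + y)

d omega = sum_{i<j} (∂f_j/∂x_i - ∂f_i/∂x_j) dx_i ∧ dx_j. Under the identification (dy ∧ dz, dz ∧ dx, dx ∧ dy) ↔ (e_x, e_y, e_z), the coefficients are exactly the components of curl F. Compute:
  ∂R/∂y - ∂Q/∂z = (-x) - (0) = -x
  ∂P/∂z - ∂R/∂x = (0) - (-y) = y
  ∂Q/∂x - ∂P/∂y = (2*x + y) - (0) = 2*x + y.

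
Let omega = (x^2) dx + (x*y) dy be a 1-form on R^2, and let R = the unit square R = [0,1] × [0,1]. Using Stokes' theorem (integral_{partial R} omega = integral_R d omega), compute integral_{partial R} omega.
integral_(partial R) omega = 1/2

Stokes: integral_partial_R omega = integral_R d omega with d omega = (∂Q/∂x - ∂P/∂y) dx ∧ dy.
  ∂Q/∂x = y
  ∂P/∂y = 0
  integrand = ∂Q/∂x - ∂P/∂y = y.
Integrating over R: integral_0^1 integral_0^1 (y) dx dy = 1/2.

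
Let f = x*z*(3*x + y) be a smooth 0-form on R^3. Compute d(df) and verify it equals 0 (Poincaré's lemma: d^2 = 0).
d(df) = 0

Step 1: df = sum_i (∂f/∂x_i) dx_i = (z*(6*x + y)) dx + (x*z) dy + (x*(3*x + y)) dz.
Step 2: Apply d again. Using the 1-form formula, the coefficient of dx ∧ dy in d(df) is ∂^2 f/∂x ∂y - ∂^2 f/∂y ∂x = (z) - (z) = 0 (equality of mixed partials for smooth f).
Similarly for dx ∧ dz and dy ∧ dz — all coefficients vanish. So d(df) = 0.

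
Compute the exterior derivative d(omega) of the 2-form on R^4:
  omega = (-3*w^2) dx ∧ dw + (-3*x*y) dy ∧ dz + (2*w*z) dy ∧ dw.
d(omega) = (-3*y) dx ∧ dy ∧ dz + (-2*w) dy ∧ dz ∧ dw

For a 2-form omega = sum_{i<j} g_{ij} dx_i ∧ dx_j, the exterior derivative is
  d(omega) = sum_{i<j} d(g_{ij}) ∧ dx_i ∧ dx_j = sum_{i<j, k} (∂g_{ij}/∂x_k) dx_k ∧ dx_i ∧ dx_j.
Expand each term, using dx_k ∧ dx_i ∧ dx_j = sgn(permutation) dx_{(a)} ∧ dx_{(b)} ∧ dx_{(c)} with (a < b < c) sorted:
  d(-3*x*y) includes (∂/∂x)(-3*x*y) dx = (-3*y) dx, which multiplied by dy ∧ dz gives (-3*y) dx ∧ dy ∧ dz
  d(2*w*z) includes (∂/∂z)(2*w*z) dz = (2*w) dz, which multiplied by dy ∧ dw gives (-2*w) dy ∧ dz ∧ dw
Collecting like 3-forms: d(omega) = (-3*y) dx ∧ dy ∧ dz + (-2*w) dy ∧ dz ∧ dw.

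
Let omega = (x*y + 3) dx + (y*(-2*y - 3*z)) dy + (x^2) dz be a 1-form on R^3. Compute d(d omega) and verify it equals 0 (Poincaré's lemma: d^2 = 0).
d(d omega) = 0

Step 1: d omega = sum_{i<j} (∂f_j/∂x_i - ∂f_i/∂x_j) dx_i ∧ dx_j:
  coeff of dx ∧ dy: -x
  coeff of dx ∧ dz: 2*x
  coeff of dy ∧ dz: 3*y
Step 2: Apply d again to each 2-form coefficient. The only possible 3-form in R^3 is dx ∧ dy ∧ dz, with coefficient
  ∂(coeff of dy∧dz)/∂x - ∂(coeff of dx∧dz)/∂y + ∂(coeff of dx∧dy)/∂z
  = ∂/∂x (3*y) - ∂/∂y (2*x) + ∂/∂z (-x).
Each of these terms simplifies to sums of mixed partials that cancel in pairs. The result is 0 (by equality of mixed partials for smooth functions — Schwarz / Clairaut).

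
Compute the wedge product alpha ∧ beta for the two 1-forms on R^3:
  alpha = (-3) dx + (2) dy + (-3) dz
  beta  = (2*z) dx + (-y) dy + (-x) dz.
alpha ∧ beta = (3*y - 4*z) dx ∧ dy + (3*x + 6*z) dx ∧ dz + (-2*x - 3*y) dy ∧ dz

Distribute the wedge, using dx_i ∧ dx_j = -dx_j ∧ dx_i and dx_i ∧ dx_i = 0. For each pair (i, j) with i < j, the coefficient of dx_i ∧ dx_j in alpha ∧ beta is (alpha_i * beta_j - alpha_j * beta_i). Collecting: alpha ∧ beta = (3*y - 4*z) dx ∧ dy + (3*x + 6*z) dx ∧ dz + (-2*x - 3*y) dy ∧ dz.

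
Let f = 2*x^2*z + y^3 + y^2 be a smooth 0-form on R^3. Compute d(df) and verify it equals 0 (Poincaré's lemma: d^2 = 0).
d(df) = 0

Step 1: df = sum_i (∂f/∂x_i) dx_i = (4*x*z) dx + (y*(3*y + 2)) dy + (2*x^2) dz.
Step 2: Apply d again. Using the 1-form formula, the coefficient of dx ∧ dy in d(df) is ∂^2 f/∂x ∂y - ∂^2 f/∂y ∂x = (0) - (0) = 0 (equality of mixed partials for smooth f).
Similarly for dx ∧ dz and dy ∧ dz — all coefficients vanish. So d(df) = 0.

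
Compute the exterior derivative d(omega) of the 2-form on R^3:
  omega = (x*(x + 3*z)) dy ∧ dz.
d(omega) = (2*x + 3*z) dx ∧ dy ∧ dz

For a 2-form omega = sum_{i<j} g_{ij} dx_i ∧ dx_j, the exterior derivative is
  d(omega) = sum_{i<j} d(g_{ij}) ∧ dx_i ∧ dx_j = sum_{i<j, k} (∂g_{ij}/∂x_k) dx_k ∧ dx_i ∧ dx_j.
Expand each term, using dx_k ∧ dx_i ∧ dx_j = sgn(permutation) dx_{(a)} ∧ dx_{(b)} ∧ dx_{(c)} with (a < b < c) sorted:
  d(x*(x + 3*z)) includes (∂/∂x)(x*(x + 3*z)) dx = (2*x + 3*z) dx, which multiplied by dy ∧ dz gives (2*x + 3*z) dx ∧ dy ∧ dz
Collecting like 3-forms: d(omega) = (2*x + 3*z) dx ∧ dy ∧ dz.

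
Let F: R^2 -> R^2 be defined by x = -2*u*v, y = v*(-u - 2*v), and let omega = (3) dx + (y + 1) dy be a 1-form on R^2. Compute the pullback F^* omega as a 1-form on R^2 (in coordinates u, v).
F^* omega = (v*(u*v + 2*v^2 - 7)) du + (u^2*v + 6*u*v^2 - 7*u + 8*v^3 - 4*v) dv

Using F^*(f dg) = (f ∘ F) d(g ∘ F), substitute each coordinate x_i by F_i(u, v) in f_i, and replace dx_i by d F_i = (∂F_i/∂u) du + (∂F_i/∂v) dv.
  For the x component: f_1(F) = 3; d F_1 = (-2*v) du + (-2*u) dv
  For the y component: f_2(F) = -u*v - 2*v^2 + 1; d F_2 = (-v) du + (-u - 4*v) dv
Combining and collecting du, dv coefficients:
  coeff of du: v*(u*v + 2*v^2 - 7)
  coeff of dv: u^2*v + 6*u*v^2 - 7*u + 8*v^3 - 4*v
F^* omega = (v*(u*v + 2*v^2 - 7)) du + (u^2*v + 6*u*v^2 - 7*u + 8*v^3 - 4*v) dv.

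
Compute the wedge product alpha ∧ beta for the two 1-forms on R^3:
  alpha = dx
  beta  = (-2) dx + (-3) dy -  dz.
alpha ∧ beta = (-3) dx ∧ dy + (-1) dx ∧ dz

Distribute the wedge, using dx_i ∧ dx_j = -dx_j ∧ dx_i and dx_i ∧ dx_i = 0. For each pair (i, j) with i < j, the coefficient of dx_i ∧ dx_j in alpha ∧ beta is (alpha_i * beta_j - alpha_j * beta_i). Collecting: alpha ∧ beta = (-3) dx ∧ dy + (-1) dx ∧ dz.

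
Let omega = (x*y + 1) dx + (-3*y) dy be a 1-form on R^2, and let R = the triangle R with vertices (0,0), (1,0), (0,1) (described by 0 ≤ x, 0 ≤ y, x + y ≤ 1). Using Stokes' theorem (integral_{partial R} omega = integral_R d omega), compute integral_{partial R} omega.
integral_(partial R) omega = -1/6

Stokes: integral_partial_R omega = integral_R d omega with d omega = (∂Q/∂x - ∂P/∂y) dx ∧ dy.
  ∂Q/∂x = 0
  ∂P/∂y = x
  integrand = ∂Q/∂x - ∂P/∂y = -x.
Integrating over R: integral_0^1 integral_0^{1-x} (-x) dy dx = -1/6.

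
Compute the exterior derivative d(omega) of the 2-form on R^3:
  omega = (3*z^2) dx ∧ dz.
d(omega) = 0

For a 2-form omega = sum_{i<j} g_{ij} dx_i ∧ dx_j, the exterior derivative is
  d(omega) = sum_{i<j} d(g_{ij}) ∧ dx_i ∧ dx_j = sum_{i<j, k} (∂g_{ij}/∂x_k) dx_k ∧ dx_i ∧ dx_j.
Expand each term, using dx_k ∧ dx_i ∧ dx_j = sgn(permutation) dx_{(a)} ∧ dx_{(b)} ∧ dx_{(c)} with (a < b < c) sorted:

Collecting like 3-forms: d(omega) = 0.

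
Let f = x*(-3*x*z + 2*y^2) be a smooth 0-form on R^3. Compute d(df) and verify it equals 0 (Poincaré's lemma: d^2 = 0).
d(df) = 0

Step 1: df = sum_i (∂f/∂x_i) dx_i = (-6*x*z + 2*y^2) dx + (4*x*y) dy + (-3*x^2) dz.
Step 2: Apply d again. Using the 1-form formula, the coefficient of dx ∧ dy in d(df) is ∂^2 f/∂x ∂y - ∂^2 f/∂y ∂x = (4*y) - (4*y) = 0 (equality of mixed partials for smooth f).
Similarly for dx ∧ dz and dy ∧ dz — all coefficients vanish. So d(df) = 0.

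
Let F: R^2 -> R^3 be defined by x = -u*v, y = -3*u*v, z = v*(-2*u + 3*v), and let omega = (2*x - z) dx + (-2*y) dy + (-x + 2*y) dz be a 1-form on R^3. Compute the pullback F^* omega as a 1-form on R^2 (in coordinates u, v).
F^* omega = (v^2*(-8*u + 3*v)) du + (u*v*(-8*u - 27*v)) dv

Using F^*(f dg) = (f ∘ F) d(g ∘ F), substitute each coordinate x_i by F_i(u, v) in f_i, and replace dx_i by d F_i = (∂F_i/∂u) du + (∂F_i/∂v) dv.
  For the x component: f_1(F) = -3*v^2; d F_1 = (-v) du + (-u) dv
  For the y component: f_2(F) = 6*u*v; d F_2 = (-3*v) du + (-3*u) dv
  For the z component: f_3(F) = -5*u*v; d F_3 = (-2*v) du + (-2*u + 6*v) dv
Combining and collecting du, dv coefficients:
  coeff of du: v^2*(-8*u + 3*v)
  coeff of dv: u*v*(-8*u - 27*v)
F^* omega = (v^2*(-8*u + 3*v)) du + (u*v*(-8*u - 27*v)) dv.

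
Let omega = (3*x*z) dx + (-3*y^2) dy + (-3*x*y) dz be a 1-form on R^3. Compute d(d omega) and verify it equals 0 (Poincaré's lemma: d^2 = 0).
d(d omega) = 0

Step 1: d omega = sum_{i<j} (∂f_j/∂x_i - ∂f_i/∂x_j) dx_i ∧ dx_j:
  coeff of dx ∧ dy: 0
  coeff of dx ∧ dz: -3*x - 3*y
  coeff of dy ∧ dz: -3*x
Step 2: Apply d again to each 2-form coefficient. The only possible 3-form in R^3 is dx ∧ dy ∧ dz, with coefficient
  ∂(coeff of dy∧dz)/∂x - ∂(coeff of dx∧dz)/∂y + ∂(coeff of dx∧dy)/∂z
  = ∂/∂x (-3*x) - ∂/∂y (-3*x - 3*y) + ∂/∂z (0).
Each of these terms simplifies to sums of mixed partials that cancel in pairs. The result is 0 (by equality of mixed partials for smooth functions — Schwarz / Clairaut).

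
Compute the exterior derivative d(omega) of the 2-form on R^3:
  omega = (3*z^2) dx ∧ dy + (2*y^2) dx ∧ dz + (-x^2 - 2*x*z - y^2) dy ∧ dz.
d(omega) = (-2*x - 4*y + 4*z) dx ∧ dy ∧ dz

For a 2-form omega = sum_{i<j} g_{ij} dx_i ∧ dx_j, the exterior derivative is
  d(omega) = sum_{i<j} d(g_{ij}) ∧ dx_i ∧ dx_j = sum_{i<j, k} (∂g_{ij}/∂x_k) dx_k ∧ dx_i ∧ dx_j.
Expand each term, using dx_k ∧ dx_i ∧ dx_j = sgn(permutation) dx_{(a)} ∧ dx_{(b)} ∧ dx_{(c)} with (a < b < c) sorted:
  d(3*z^2) includes (∂/∂z)(3*z^2) dz = (6*z) dz, which multiplied by dx ∧ dy gives (6*z) dx ∧ dy ∧ dz
  d(2*y^2) includes (∂/∂y)(2*y^2) dy = (4*y) dy, which multiplied by dx ∧ dz gives (-4*y) dx ∧ dy ∧ dz
  d(-x^2 - 2*x*z - y^2) includes (∂/∂x)(-x^2 - 2*x*z - y^2) dx = (-2*x - 2*z) dx, which multiplied by dy ∧ dz gives (-2*x - 2*z) dx ∧ dy ∧ dz
Collecting like 3-forms: d(omega) = (-2*x - 4*y + 4*z) dx ∧ dy ∧ dz.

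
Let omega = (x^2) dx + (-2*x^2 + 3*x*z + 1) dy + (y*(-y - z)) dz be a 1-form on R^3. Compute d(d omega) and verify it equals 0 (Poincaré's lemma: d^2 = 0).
d(d omega) = 0

Step 1: d omega = sum_{i<j} (∂f_j/∂x_i - ∂f_i/∂x_j) dx_i ∧ dx_j:
  coeff of dx ∧ dy: -4*x + 3*z
  coeff of dx ∧ dz: 0
  coeff of dy ∧ dz: -3*x - 2*y - z
Step 2: Apply d again to each 2-form coefficient. The only possible 3-form in R^3 is dx ∧ dy ∧ dz, with coefficient
  ∂(coeff of dy∧dz)/∂x - ∂(coeff of dx∧dz)/∂y + ∂(coeff of dx∧dy)/∂z
  = ∂/∂x (-3*x - 2*y - z) - ∂/∂y (0) + ∂/∂z (-4*x + 3*z).
Each of these terms simplifies to sums of mixed partials that cancel in pairs. The result is 0 (by equality of mixed partials for smooth functions — Schwarz / Clairaut).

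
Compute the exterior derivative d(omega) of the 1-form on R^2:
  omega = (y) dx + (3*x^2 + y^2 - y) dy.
d(omega) = (6*x - 1) dx ∧ dy

For a 1-form omega = sum_i f_i dx_i, the exterior derivative is
  d(omega) = sum_{i < j} (∂f_j/∂x_i - ∂f_i/∂x_j) dx_i ∧ dx_j.
  coefficient of dx ∧ dy: ∂f_2/∂x - ∂f_1/∂y = ∂(3*x^2 + y^2 - y)/∂x - ∂(y)/∂y = 6*x - 1
Assembling: d(omega) = (6*x - 1) dx ∧ dy.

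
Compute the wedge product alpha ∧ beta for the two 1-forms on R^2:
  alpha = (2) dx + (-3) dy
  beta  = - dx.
alpha ∧ beta = (-3) dx ∧ dy

Distribute the wedge, using dx_i ∧ dx_j = -dx_j ∧ dx_i and dx_i ∧ dx_i = 0. For each pair (i, j) with i < j, the coefficient of dx_i ∧ dx_j in alpha ∧ beta is (alpha_i * beta_j - alpha_j * beta_i). Collecting: alpha ∧ beta = (-3) dx ∧ dy.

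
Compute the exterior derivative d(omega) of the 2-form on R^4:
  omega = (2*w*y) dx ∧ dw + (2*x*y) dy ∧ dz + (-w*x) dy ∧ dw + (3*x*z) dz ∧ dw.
d(omega) = (-3*w) dx ∧ dy ∧ dw + (2*y) dx ∧ dy ∧ dz + (3*z) dx ∧ dz ∧ dw

For a 2-form omega = sum_{i<j} g_{ij} dx_i ∧ dx_j, the exterior derivative is
  d(omega) = sum_{i<j} d(g_{ij}) ∧ dx_i ∧ dx_j = sum_{i<j, k} (∂g_{ij}/∂x_k) dx_k ∧ dx_i ∧ dx_j.
Expand each term, using dx_k ∧ dx_i ∧ dx_j = sgn(permutation) dx_{(a)} ∧ dx_{(b)} ∧ dx_{(c)} with (a < b < c) sorted:
  d(2*w*y) includes (∂/∂y)(2*w*y) dy = (2*w) dy, which multiplied by dx ∧ dw gives (-2*w) dx ∧ dy ∧ dw
  d(2*x*y) includes (∂/∂x)(2*x*y) dx = (2*y) dx, which multiplied by dy ∧ dz gives (2*y) dx ∧ dy ∧ dz
  d(-w*x) includes (∂/∂x)(-w*x) dx = (-w) dx, which multiplied by dy ∧ dw gives (-w) dx ∧ dy ∧ dw
  d(3*x*z) includes (∂/∂x)(3*x*z) dx = (3*z) dx, which multiplied by dz ∧ dw gives (3*z) dx ∧ dz ∧ dw
Collecting like 3-forms: d(omega) = (-3*w) dx ∧ dy ∧ dw + (2*y) dx ∧ dy ∧ dz + (3*z) dx ∧ dz ∧ dw.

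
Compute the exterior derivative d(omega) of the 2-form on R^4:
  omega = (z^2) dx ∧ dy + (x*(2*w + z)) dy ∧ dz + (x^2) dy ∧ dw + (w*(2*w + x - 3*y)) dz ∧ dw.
d(omega) = (2*w + 3*z) dx ∧ dy ∧ dz + (-3*w + 2*x) dy ∧ dz ∧ dw + (2*x) dx ∧ dy ∧ dw + (w) dx ∧ dz ∧ dw

For a 2-form omega = sum_{i<j} g_{ij} dx_i ∧ dx_j, the exterior derivative is
  d(omega) = sum_{i<j} d(g_{ij}) ∧ dx_i ∧ dx_j = sum_{i<j, k} (∂g_{ij}/∂x_k) dx_k ∧ dx_i ∧ dx_j.
Expand each term, using dx_k ∧ dx_i ∧ dx_j = sgn(permutation) dx_{(a)} ∧ dx_{(b)} ∧ dx_{(c)} with (a < b < c) sorted:
  d(z^2) includes (∂/∂z)(z^2) dz = (2*z) dz, which multiplied by dx ∧ dy gives (2*z) dx ∧ dy ∧ dz
  d(x*(2*w + z)) includes (∂/∂x)(x*(2*w + z)) dx = (2*w + z) dx, which multiplied by dy ∧ dz gives (2*w + z) dx ∧ dy ∧ dz
  d(x*(2*w + z)) includes (∂/∂w)(x*(2*w + z)) dw = (2*x) dw, which multiplied by dy ∧ dz gives (2*x) dy ∧ dz ∧ dw
  d(x^2) includes (∂/∂x)(x^2) dx = (2*x) dx, which multiplied by dy ∧ dw gives (2*x) dx ∧ dy ∧ dw
  d(w*(2*w + x - 3*y)) includes (∂/∂x)(w*(2*w + x - 3*y)) dx = (w) dx, which multiplied by dz ∧ dw gives (w) dx ∧ dz ∧ dw
  d(w*(2*w + x - 3*y)) includes (∂/∂y)(w*(2*w + x - 3*y)) dy = (-3*w) dy, which multiplied by dz ∧ dw gives (-3*w) dy ∧ dz ∧ dw
Collecting like 3-forms: d(omega) = (2*w + 3*z) dx ∧ dy ∧ dz + (-3*w + 2*x) dy ∧ dz ∧ dw + (2*x) dx ∧ dy ∧ dw + (w) dx ∧ dz ∧ dw.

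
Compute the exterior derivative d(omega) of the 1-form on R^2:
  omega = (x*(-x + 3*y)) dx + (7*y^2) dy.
d(omega) = (-3*x) dx ∧ dy

For a 1-form omega = sum_i f_i dx_i, the exterior derivative is
  d(omega) = sum_{i < j} (∂f_j/∂x_i - ∂f_i/∂x_j) dx_i ∧ dx_j.
  coefficient of dx ∧ dy: ∂f_2/∂x - ∂f_1/∂y = ∂(7*y^2)/∂x - ∂(x*(-x + 3*y))/∂y = -3*x
Assembling: d(omega) = (-3*x) dx ∧ dy.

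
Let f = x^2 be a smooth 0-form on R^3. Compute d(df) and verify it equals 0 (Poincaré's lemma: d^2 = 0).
d(df) = 0

Step 1: df = sum_i (∂f/∂x_i) dx_i = (2*x) dx + (0) dy + (0) dz.
Step 2: Apply d again. Using the 1-form formula, the coefficient of dx ∧ dy in d(df) is ∂^2 f/∂x ∂y - ∂^2 f/∂y ∂x = (0) - (0) = 0 (equality of mixed partials for smooth f).
Similarly for dx ∧ dz and dy ∧ dz — all coefficients vanish. So d(df) = 0.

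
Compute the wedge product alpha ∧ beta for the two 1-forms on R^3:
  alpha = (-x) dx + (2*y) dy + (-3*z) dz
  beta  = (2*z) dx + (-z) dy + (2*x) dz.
alpha ∧ beta = (z*(x - 4*y)) dx ∧ dy + (-2*x^2 + 6*z^2) dx ∧ dz + (4*x*y - 3*z^2) dy ∧ dz

Distribute the wedge, using dx_i ∧ dx_j = -dx_j ∧ dx_i and dx_i ∧ dx_i = 0. For each pair (i, j) with i < j, the coefficient of dx_i ∧ dx_j in alpha ∧ beta is (alpha_i * beta_j - alpha_j * beta_i). Collecting: alpha ∧ beta = (z*(x - 4*y)) dx ∧ dy + (-2*x^2 + 6*z^2) dx ∧ dz + (4*x*y - 3*z^2) dy ∧ dz.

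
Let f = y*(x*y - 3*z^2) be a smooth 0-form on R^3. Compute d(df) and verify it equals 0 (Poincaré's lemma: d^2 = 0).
d(df) = 0

Step 1: df = sum_i (∂f/∂x_i) dx_i = (y^2) dx + (2*x*y - 3*z^2) dy + (-6*y*z) dz.
Step 2: Apply d again. Using the 1-form formula, the coefficient of dx ∧ dy in d(df) is ∂^2 f/∂x ∂y - ∂^2 f/∂y ∂x = (2*y) - (2*y) = 0 (equality of mixed partials for smooth f).
Similarly for dx ∧ dz and dy ∧ dz — all coefficients vanish. So d(df) = 0.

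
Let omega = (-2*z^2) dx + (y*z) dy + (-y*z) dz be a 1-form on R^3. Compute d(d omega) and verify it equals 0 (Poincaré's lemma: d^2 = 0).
d(d omega) = 0

Step 1: d omega = sum_{i<j} (∂f_j/∂x_i - ∂f_i/∂x_j) dx_i ∧ dx_j:
  coeff of dx ∧ dy: 0
  coeff of dx ∧ dz: 4*z
  coeff of dy ∧ dz: -y - z
Step 2: Apply d again to each 2-form coefficient. The only possible 3-form in R^3 is dx ∧ dy ∧ dz, with coefficient
  ∂(coeff of dy∧dz)/∂x - ∂(coeff of dx∧dz)/∂y + ∂(coeff of dx∧dy)/∂z
  = ∂/∂x (-y - z) - ∂/∂y (4*z) + ∂/∂z (0).
Each of these terms simplifies to sums of mixed partials that cancel in pairs. The result is 0 (by equality of mixed partials for smooth functions — Schwarz / Clairaut).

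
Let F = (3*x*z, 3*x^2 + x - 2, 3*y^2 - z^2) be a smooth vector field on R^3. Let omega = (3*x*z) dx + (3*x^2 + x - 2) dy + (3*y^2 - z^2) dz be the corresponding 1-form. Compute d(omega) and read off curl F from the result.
d(omega) = (6*y) dy ∧ dz + (3*x) dz ∧ dx + (6*x + 1) dx ∧ dy; curl F = (6*y, 3*x, 6*x + 1)

d omega = sum_{i<j} (∂f_j/∂x_i - ∂f_i/∂x_j) dx_i ∧ dx_j. Under the identification (dy ∧ dz, dz ∧ dx, dx ∧ dy) ↔ (e_x, e_y, e_z), the coefficients are exactly the components of curl F. Compute:
  ∂R/∂y - ∂Q/∂z = (6*y) - (0) = 6*y
  ∂P/∂z - ∂R/∂x = (3*x) - (0) = 3*x
  ∂Q/∂x - ∂P/∂y = (6*x + 1) - (0) = 6*x + 1.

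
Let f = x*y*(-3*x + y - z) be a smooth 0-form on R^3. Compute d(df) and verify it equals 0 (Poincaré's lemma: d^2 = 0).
d(df) = 0

Step 1: df = sum_i (∂f/∂x_i) dx_i = (y*(-6*x + y - z)) dx + (x*(-3*x + 2*y - z)) dy + (-x*y) dz.
Step 2: Apply d again. Using the 1-form formula, the coefficient of dx ∧ dy in d(df) is ∂^2 f/∂x ∂y - ∂^2 f/∂y ∂x = (-6*x + 2*y - z) - (-6*x + 2*y - z) = 0 (equality of mixed partials for smooth f).
Similarly for dx ∧ dz and dy ∧ dz — all coefficients vanish. So d(df) = 0.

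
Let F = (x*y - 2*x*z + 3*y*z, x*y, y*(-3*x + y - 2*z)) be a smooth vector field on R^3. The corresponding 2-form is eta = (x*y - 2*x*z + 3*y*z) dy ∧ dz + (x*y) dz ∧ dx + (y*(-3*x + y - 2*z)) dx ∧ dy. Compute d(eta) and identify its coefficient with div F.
d(eta) = (x - y - 2*z) dx ∧ dy ∧ dz; div F = x - y - 2*z

For a 2-form in R^3 of the form above, applying d gives a 3-form with coefficient ∂P/∂x + ∂Q/∂y + ∂R/∂z:
  ∂P/∂x = y - 2*z
  ∂Q/∂y = x
  ∂R/∂z = -2*y
Sum = x - y - 2*z, which is exactly div F.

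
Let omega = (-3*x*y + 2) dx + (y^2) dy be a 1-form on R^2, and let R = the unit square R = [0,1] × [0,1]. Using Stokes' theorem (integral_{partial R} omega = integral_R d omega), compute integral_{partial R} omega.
integral_(partial R) omega = 3/2

Stokes: integral_partial_R omega = integral_R d omega with d omega = (∂Q/∂x - ∂P/∂y) dx ∧ dy.
  ∂Q/∂x = 0
  ∂P/∂y = -3*x
  integrand = ∂Q/∂x - ∂P/∂y = 3*x.
Integrating over R: integral_0^1 integral_0^1 (3*x) dx dy = 3/2.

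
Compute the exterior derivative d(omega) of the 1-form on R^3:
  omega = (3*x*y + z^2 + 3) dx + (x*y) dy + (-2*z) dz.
d(omega) = (-3*x + y) dx ∧ dy + (-2*z) dx ∧ dz

For a 1-form omega = sum_i f_i dx_i, the exterior derivative is
  d(omega) = sum_{i < j} (∂f_j/∂x_i - ∂f_i/∂x_j) dx_i ∧ dx_j.
  coefficient of dx ∧ dy: ∂f_2/∂x - ∂f_1/∂y = ∂(x*y)/∂x - ∂(3*x*y + z^2 + 3)/∂y = -3*x + y
  coefficient of dx ∧ dz: ∂f_3/∂x - ∂f_1/∂z = ∂(-2*z)/∂x - ∂(3*x*y + z^2 + 3)/∂z = -2*z
Assembling: d(omega) = (-3*x + y) dx ∧ dy + (-2*z) dx ∧ dz.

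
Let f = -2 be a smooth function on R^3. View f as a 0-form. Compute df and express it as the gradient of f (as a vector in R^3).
df = (0) dx + (0) dy + (0) dz; grad f = (0, 0, 0)

For a 0-form f, d f = (∂f/∂x) dx + (∂f/∂y) dy + (∂f/∂z) dz. The components of the vector representation are exactly the entries of grad f in Cartesian coordinates:
  ∂f/∂x = 0
  ∂f/∂y = 0
  ∂f/∂z = 0.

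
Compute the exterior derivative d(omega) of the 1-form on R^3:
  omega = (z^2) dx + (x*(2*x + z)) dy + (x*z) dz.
d(omega) = (4*x + z) dx ∧ dy + (-z) dx ∧ dz + (-x) dy ∧ dz

For a 1-form omega = sum_i f_i dx_i, the exterior derivative is
  d(omega) = sum_{i < j} (∂f_j/∂x_i - ∂f_i/∂x_j) dx_i ∧ dx_j.
  coefficient of dx ∧ dy: ∂f_2/∂x - ∂f_1/∂y = ∂(x*(2*x + z))/∂x - ∂(z^2)/∂y = 4*x + z
  coefficient of dx ∧ dz: ∂f_3/∂x - ∂f_1/∂z = ∂(x*z)/∂x - ∂(z^2)/∂z = -z
  coefficient of dy ∧ dz: ∂f_3/∂y - ∂f_2/∂z = ∂(x*z)/∂y - ∂(x*(2*x + z))/∂z = -x
Assembling: d(omega) = (4*x + z) dx ∧ dy + (-z) dx ∧ dz + (-x) dy ∧ dz.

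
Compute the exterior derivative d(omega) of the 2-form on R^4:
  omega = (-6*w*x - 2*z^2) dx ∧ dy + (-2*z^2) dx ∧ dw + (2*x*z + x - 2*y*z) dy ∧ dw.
d(omega) = (-4*z) dx ∧ dy ∧ dz + (-6*x + 2*z + 1) dx ∧ dy ∧ dw + (4*z) dx ∧ dz ∧ dw + (-2*x + 2*y) dy ∧ dz ∧ dw

For a 2-form omega = sum_{i<j} g_{ij} dx_i ∧ dx_j, the exterior derivative is
  d(omega) = sum_{i<j} d(g_{ij}) ∧ dx_i ∧ dx_j = sum_{i<j, k} (∂g_{ij}/∂x_k) dx_k ∧ dx_i ∧ dx_j.
Expand each term, using dx_k ∧ dx_i ∧ dx_j = sgn(permutation) dx_{(a)} ∧ dx_{(b)} ∧ dx_{(c)} with (a < b < c) sorted:
  d(-6*w*x - 2*z^2) includes (∂/∂z)(-6*w*x - 2*z^2) dz = (-4*z) dz, which multiplied by dx ∧ dy gives (-4*z) dx ∧ dy ∧ dz
  d(-6*w*x - 2*z^2) includes (∂/∂w)(-6*w*x - 2*z^2) dw = (-6*x) dw, which multiplied by dx ∧ dy gives (-6*x) dx ∧ dy ∧ dw
  d(-2*z^2) includes (∂/∂z)(-2*z^2) dz = (-4*z) dz, which multiplied by dx ∧ dw gives (4*z) dx ∧ dz ∧ dw
  d(2*x*z + x - 2*y*z) includes (∂/∂x)(2*x*z + x - 2*y*z) dx = (2*z + 1) dx, which multiplied by dy ∧ dw gives (2*z + 1) dx ∧ dy ∧ dw
  d(2*x*z + x - 2*y*z) includes (∂/∂z)(2*x*z + x - 2*y*z) dz = (2*x - 2*y) dz, which multiplied by dy ∧ dw gives (-2*x + 2*y) dy ∧ dz ∧ dw
Collecting like 3-forms: d(omega) = (-4*z) dx ∧ dy ∧ dz + (-6*x + 2*z + 1) dx ∧ dy ∧ dw + (4*z) dx ∧ dz ∧ dw + (-2*x + 2*y) dy ∧ dz ∧ dw.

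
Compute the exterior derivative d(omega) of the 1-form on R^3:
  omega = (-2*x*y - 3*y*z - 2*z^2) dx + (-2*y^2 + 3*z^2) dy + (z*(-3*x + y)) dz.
d(omega) = (2*x + 3*z) dx ∧ dy + (3*y + z) dx ∧ dz + (-5*z) dy ∧ dz

For a 1-form omega = sum_i f_i dx_i, the exterior derivative is
  d(omega) = sum_{i < j} (∂f_j/∂x_i - ∂f_i/∂x_j) dx_i ∧ dx_j.
  coefficient of dx ∧ dy: ∂f_2/∂x - ∂f_1/∂y = ∂(-2*y^2 + 3*z^2)/∂x - ∂(-2*x*y - 3*y*z - 2*z^2)/∂y = 2*x + 3*z
  coefficient of dx ∧ dz: ∂f_3/∂x - ∂f_1/∂z = ∂(z*(-3*x + y))/∂x - ∂(-2*x*y - 3*y*z - 2*z^2)/∂z = 3*y + z
  coefficient of dy ∧ dz: ∂f_3/∂y - ∂f_2/∂z = ∂(z*(-3*x + y))/∂y - ∂(-2*y^2 + 3*z^2)/∂z = -5*z
Assembling: d(omega) = (2*x + 3*z) dx ∧ dy + (3*y + z) dx ∧ dz + (-5*z) dy ∧ dz.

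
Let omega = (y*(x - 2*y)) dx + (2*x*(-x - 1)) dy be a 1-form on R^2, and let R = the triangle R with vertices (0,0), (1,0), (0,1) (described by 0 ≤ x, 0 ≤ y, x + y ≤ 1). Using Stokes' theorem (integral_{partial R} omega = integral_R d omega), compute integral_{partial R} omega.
integral_(partial R) omega = -7/6

Stokes: integral_partial_R omega = integral_R d omega with d omega = (∂Q/∂x - ∂P/∂y) dx ∧ dy.
  ∂Q/∂x = -4*x - 2
  ∂P/∂y = x - 4*y
  integrand = ∂Q/∂x - ∂P/∂y = -5*x + 4*y - 2.
Integrating over R: integral_0^1 integral_0^{1-x} (-5*x + 4*y - 2) dy dx = -7/6.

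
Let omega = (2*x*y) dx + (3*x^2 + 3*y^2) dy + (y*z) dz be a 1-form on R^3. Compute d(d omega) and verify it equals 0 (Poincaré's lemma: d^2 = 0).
d(d omega) = 0

Step 1: d omega = sum_{i<j} (∂f_j/∂x_i - ∂f_i/∂x_j) dx_i ∧ dx_j:
  coeff of dx ∧ dy: 4*x
  coeff of dx ∧ dz: 0
  coeff of dy ∧ dz: z
Step 2: Apply d again to each 2-form coefficient. The only possible 3-form in R^3 is dx ∧ dy ∧ dz, with coefficient
  ∂(coeff of dy∧dz)/∂x - ∂(coeff of dx∧dz)/∂y + ∂(coeff of dx∧dy)/∂z
  = ∂/∂x (z) - ∂/∂y (0) + ∂/∂z (4*x).
Each of these terms simplifies to sums of mixed partials that cancel in pairs. The result is 0 (by equality of mixed partials for smooth functions — Schwarz / Clairaut).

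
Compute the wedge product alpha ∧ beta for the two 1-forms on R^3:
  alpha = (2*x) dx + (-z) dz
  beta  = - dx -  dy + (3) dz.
alpha ∧ beta = (-2*x) dx ∧ dy + (6*x - z) dx ∧ dz + (-z) dy ∧ dz

Distribute the wedge, using dx_i ∧ dx_j = -dx_j ∧ dx_i and dx_i ∧ dx_i = 0. For each pair (i, j) with i < j, the coefficient of dx_i ∧ dx_j in alpha ∧ beta is (alpha_i * beta_j - alpha_j * beta_i). Collecting: alpha ∧ beta = (-2*x) dx ∧ dy + (6*x - z) dx ∧ dz + (-z) dy ∧ dz.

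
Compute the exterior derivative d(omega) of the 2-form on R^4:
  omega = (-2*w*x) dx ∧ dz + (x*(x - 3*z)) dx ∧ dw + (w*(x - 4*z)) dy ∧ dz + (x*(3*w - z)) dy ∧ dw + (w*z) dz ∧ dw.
d(omega) = (x) dx ∧ dz ∧ dw + (w) dx ∧ dy ∧ dz + (2*x - 4*z) dy ∧ dz ∧ dw + (3*w - z) dx ∧ dy ∧ dw

For a 2-form omega = sum_{i<j} g_{ij} dx_i ∧ dx_j, the exterior derivative is
  d(omega) = sum_{i<j} d(g_{ij}) ∧ dx_i ∧ dx_j = sum_{i<j, k} (∂g_{ij}/∂x_k) dx_k ∧ dx_i ∧ dx_j.
Expand each term, using dx_k ∧ dx_i ∧ dx_j = sgn(permutation) dx_{(a)} ∧ dx_{(b)} ∧ dx_{(c)} with (a < b < c) sorted:
  d(-2*w*x) includes (∂/∂w)(-2*w*x) dw = (-2*x) dw, which multiplied by dx ∧ dz gives (-2*x) dx ∧ dz ∧ dw
  d(x*(x - 3*z)) includes (∂/∂z)(x*(x - 3*z)) dz = (-3*x) dz, which multiplied by dx ∧ dw gives (3*x) dx ∧ dz ∧ dw
  d(w*(x - 4*z)) includes (∂/∂x)(w*(x - 4*z)) dx = (w) dx, which multiplied by dy ∧ dz gives (w) dx ∧ dy ∧ dz
  d(w*(x - 4*z)) includes (∂/∂w)(w*(x - 4*z)) dw = (x - 4*z) dw, which multiplied by dy ∧ dz gives (x - 4*z) dy ∧ dz ∧ dw
  d(x*(3*w - z)) includes (∂/∂x)(x*(3*w - z)) dx = (3*w - z) dx, which multiplied by dy ∧ dw gives (3*w - z) dx ∧ dy ∧ dw
  d(x*(3*w - z)) includes (∂/∂z)(x*(3*w - z)) dz = (-x) dz, which multiplied by dy ∧ dw gives (x) dy ∧ dz ∧ dw
Collecting like 3-forms: d(omega) = (x) dx ∧ dz ∧ dw + (w) dx ∧ dy ∧ dz + (2*x - 4*z) dy ∧ dz ∧ dw + (3*w - z) dx ∧ dy ∧ dw.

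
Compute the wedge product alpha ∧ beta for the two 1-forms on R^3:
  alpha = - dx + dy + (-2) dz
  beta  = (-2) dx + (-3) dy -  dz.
alpha ∧ beta = (5) dx ∧ dy + (-3) dx ∧ dz + (-7) dy ∧ dz

Distribute the wedge, using dx_i ∧ dx_j = -dx_j ∧ dx_i and dx_i ∧ dx_i = 0. For each pair (i, j) with i < j, the coefficient of dx_i ∧ dx_j in alpha ∧ beta is (alpha_i * beta_j - alpha_j * beta_i). Collecting: alpha ∧ beta = (5) dx ∧ dy + (-3) dx ∧ dz + (-7) dy ∧ dz.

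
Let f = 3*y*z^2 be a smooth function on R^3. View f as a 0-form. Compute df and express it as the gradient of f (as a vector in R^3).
df = (0) dx + (3*z^2) dy + (6*y*z) dz; grad f = (0, 3*z^2, 6*y*z)

For a 0-form f, d f = (∂f/∂x) dx + (∂f/∂y) dy + (∂f/∂z) dz. The components of the vector representation are exactly the entries of grad f in Cartesian coordinates:
  ∂f/∂x = 0
  ∂f/∂y = 3*z^2
  ∂f/∂z = 6*y*z.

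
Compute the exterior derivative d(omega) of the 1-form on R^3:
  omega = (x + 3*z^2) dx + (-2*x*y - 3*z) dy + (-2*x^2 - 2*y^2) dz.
d(omega) = (-2*y) dx ∧ dy + (-4*x - 6*z) dx ∧ dz + (3 - 4*y) dy ∧ dz

For a 1-form omega = sum_i f_i dx_i, the exterior derivative is
  d(omega) = sum_{i < j} (∂f_j/∂x_i - ∂f_i/∂x_j) dx_i ∧ dx_j.
  coefficient of dx ∧ dy: ∂f_2/∂x - ∂f_1/∂y = ∂(-2*x*y - 3*z)/∂x - ∂(x + 3*z^2)/∂y = -2*y
  coefficient of dx ∧ dz: ∂f_3/∂x - ∂f_1/∂z = ∂(-2*x^2 - 2*y^2)/∂x - ∂(x + 3*z^2)/∂z = -4*x - 6*z
  coefficient of dy ∧ dz: ∂f_3/∂y - ∂f_2/∂z = ∂(-2*x^2 - 2*y^2)/∂y - ∂(-2*x*y - 3*z)/∂z = 3 - 4*y
Assembling: d(omega) = (-2*y) dx ∧ dy + (-4*x - 6*z) dx ∧ dz + (3 - 4*y) dy ∧ dz.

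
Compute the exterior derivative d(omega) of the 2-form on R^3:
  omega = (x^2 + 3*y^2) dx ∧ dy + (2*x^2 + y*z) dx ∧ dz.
d(omega) = (-z) dx ∧ dy ∧ dz

For a 2-form omega = sum_{i<j} g_{ij} dx_i ∧ dx_j, the exterior derivative is
  d(omega) = sum_{i<j} d(g_{ij}) ∧ dx_i ∧ dx_j = sum_{i<j, k} (∂g_{ij}/∂x_k) dx_k ∧ dx_i ∧ dx_j.
Expand each term, using dx_k ∧ dx_i ∧ dx_j = sgn(permutation) dx_{(a)} ∧ dx_{(b)} ∧ dx_{(c)} with (a < b < c) sorted:
  d(2*x^2 + y*z) includes (∂/∂y)(2*x^2 + y*z) dy = (z) dy, which multiplied by dx ∧ dz gives (-z) dx ∧ dy ∧ dz
Collecting like 3-forms: d(omega) = (-z) dx ∧ dy ∧ dz.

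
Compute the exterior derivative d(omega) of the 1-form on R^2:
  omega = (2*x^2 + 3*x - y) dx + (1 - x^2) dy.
d(omega) = (1 - 2*x) dx ∧ dy

For a 1-form omega = sum_i f_i dx_i, the exterior derivative is
  d(omega) = sum_{i < j} (∂f_j/∂x_i - ∂f_i/∂x_j) dx_i ∧ dx_j.
  coefficient of dx ∧ dy: ∂f_2/∂x - ∂f_1/∂y = ∂(1 - x^2)/∂x - ∂(2*x^2 + 3*x - y)/∂y = 1 - 2*x
Assembling: d(omega) = (1 - 2*x) dx ∧ dy.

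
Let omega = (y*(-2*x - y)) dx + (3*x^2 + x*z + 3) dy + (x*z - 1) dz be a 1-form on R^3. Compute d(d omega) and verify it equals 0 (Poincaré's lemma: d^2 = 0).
d(d omega) = 0

Step 1: d omega = sum_{i<j} (∂f_j/∂x_i - ∂f_i/∂x_j) dx_i ∧ dx_j:
  coeff of dx ∧ dy: 8*x + 2*y + z
  coeff of dx ∧ dz: z
  coeff of dy ∧ dz: -x
Step 2: Apply d again to each 2-form coefficient. The only possible 3-form in R^3 is dx ∧ dy ∧ dz, with coefficient
  ∂(coeff of dy∧dz)/∂x - ∂(coeff of dx∧dz)/∂y + ∂(coeff of dx∧dy)/∂z
  = ∂/∂x (-x) - ∂/∂y (z) + ∂/∂z (8*x + 2*y + z).
Each of these terms simplifies to sums of mixed partials that cancel in pairs. The result is 0 (by equality of mixed partials for smooth functions — Schwarz / Clairaut).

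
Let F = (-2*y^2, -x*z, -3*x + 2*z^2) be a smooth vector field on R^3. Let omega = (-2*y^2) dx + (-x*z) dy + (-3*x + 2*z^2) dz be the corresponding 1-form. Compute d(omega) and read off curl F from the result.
d(omega) = (x) dy ∧ dz + (3) dz ∧ dx + (4*y - z) dx ∧ dy; curl F = (x, 3, 4*y - z)

d omega = sum_{i<j} (∂f_j/∂x_i - ∂f_i/∂x_j) dx_i ∧ dx_j. Under the identification (dy ∧ dz, dz ∧ dx, dx ∧ dy) ↔ (e_x, e_y, e_z), the coefficients are exactly the components of curl F. Compute:
  ∂R/∂y - ∂Q/∂z = (0) - (-x) = x
  ∂P/∂z - ∂R/∂x = (0) - (-3) = 3
  ∂Q/∂x - ∂P/∂y = (-z) - (-4*y) = 4*y - z.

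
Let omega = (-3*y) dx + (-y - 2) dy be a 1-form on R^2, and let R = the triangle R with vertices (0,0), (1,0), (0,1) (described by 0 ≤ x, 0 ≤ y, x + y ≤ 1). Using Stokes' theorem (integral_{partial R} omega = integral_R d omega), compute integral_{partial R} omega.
integral_(partial R) omega = 3/2

Stokes: integral_partial_R omega = integral_R d omega with d omega = (∂Q/∂x - ∂P/∂y) dx ∧ dy.
  ∂Q/∂x = 0
  ∂P/∂y = -3
  integrand = ∂Q/∂x - ∂P/∂y = 3.
Integrating over R: integral_0^1 integral_0^{1-x} (3) dy dx = 3/2.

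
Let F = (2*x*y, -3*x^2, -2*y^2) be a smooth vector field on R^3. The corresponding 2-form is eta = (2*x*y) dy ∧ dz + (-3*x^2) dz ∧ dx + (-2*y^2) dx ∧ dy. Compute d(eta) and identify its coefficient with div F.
d(eta) = (2*y) dx ∧ dy ∧ dz; div F = 2*y

For a 2-form in R^3 of the form above, applying d gives a 3-form with coefficient ∂P/∂x + ∂Q/∂y + ∂R/∂z:
  ∂P/∂x = 2*y
  ∂Q/∂y = 0
  ∂R/∂z = 0
Sum = 2*y, which is exactly div F.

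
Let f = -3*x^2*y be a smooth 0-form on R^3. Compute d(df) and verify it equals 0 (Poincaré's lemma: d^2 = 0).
d(df) = 0

Step 1: df = sum_i (∂f/∂x_i) dx_i = (-6*x*y) dx + (-3*x^2) dy + (0) dz.
Step 2: Apply d again. Using the 1-form formula, the coefficient of dx ∧ dy in d(df) is ∂^2 f/∂x ∂y - ∂^2 f/∂y ∂x = (-6*x) - (-6*x) = 0 (equality of mixed partials for smooth f).
Similarly for dx ∧ dz and dy ∧ dz — all coefficients vanish. So d(df) = 0.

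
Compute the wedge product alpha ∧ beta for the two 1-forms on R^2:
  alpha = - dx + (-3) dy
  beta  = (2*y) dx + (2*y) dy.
alpha ∧ beta = (4*y) dx ∧ dy

Distribute the wedge, using dx_i ∧ dx_j = -dx_j ∧ dx_i and dx_i ∧ dx_i = 0. For each pair (i, j) with i < j, the coefficient of dx_i ∧ dx_j in alpha ∧ beta is (alpha_i * beta_j - alpha_j * beta_i). Collecting: alpha ∧ beta = (4*y) dx ∧ dy.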